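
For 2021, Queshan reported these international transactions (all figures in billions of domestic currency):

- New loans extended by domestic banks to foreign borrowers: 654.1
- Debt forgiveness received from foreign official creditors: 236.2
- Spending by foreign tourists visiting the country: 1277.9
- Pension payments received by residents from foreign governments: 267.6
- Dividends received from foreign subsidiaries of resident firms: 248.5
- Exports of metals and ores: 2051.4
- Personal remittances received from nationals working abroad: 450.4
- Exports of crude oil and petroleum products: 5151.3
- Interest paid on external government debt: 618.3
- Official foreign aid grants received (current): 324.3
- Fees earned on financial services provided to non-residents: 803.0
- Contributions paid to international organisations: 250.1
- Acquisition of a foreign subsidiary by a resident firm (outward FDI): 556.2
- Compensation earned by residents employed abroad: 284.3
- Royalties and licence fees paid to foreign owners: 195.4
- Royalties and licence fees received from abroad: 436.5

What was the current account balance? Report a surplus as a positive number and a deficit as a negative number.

Goods: 5151.3 + 2051.4 = 7202.7
Services: 1277.9 + 436.5 - 195.4 + 803.0 = 2322.0
Primary income: 248.5 + 284.3 - 618.3 = -85.5
Secondary income: -250.1 + 267.6 + 450.4 + 324.3 = 792.2
Current account = 7202.7 + 2322.0 + (-85.5) + 792.2 = 10231.4
(Excluded from the current account — financial account: new loans extended by domestic banks to foreign borrowers 654.1, acquisition of a foreign subsidiary by a resident firm (outward FDI) 556.2; capital account: debt forgiveness received from foreign official creditors 236.2.)

10231.4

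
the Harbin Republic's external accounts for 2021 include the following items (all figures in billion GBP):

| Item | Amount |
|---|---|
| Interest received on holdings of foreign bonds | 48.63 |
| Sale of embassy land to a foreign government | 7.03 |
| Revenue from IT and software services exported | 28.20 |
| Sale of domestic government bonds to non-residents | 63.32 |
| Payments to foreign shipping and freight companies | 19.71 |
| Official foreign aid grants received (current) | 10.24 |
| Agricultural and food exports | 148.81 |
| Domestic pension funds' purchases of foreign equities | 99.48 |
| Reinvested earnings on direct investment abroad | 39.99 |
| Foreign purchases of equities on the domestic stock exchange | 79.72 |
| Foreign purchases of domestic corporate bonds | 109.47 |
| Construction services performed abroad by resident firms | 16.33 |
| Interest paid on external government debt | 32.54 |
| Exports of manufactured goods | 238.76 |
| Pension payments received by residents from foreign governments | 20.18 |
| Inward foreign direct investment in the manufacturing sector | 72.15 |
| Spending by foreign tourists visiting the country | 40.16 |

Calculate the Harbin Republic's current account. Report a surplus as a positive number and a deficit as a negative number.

Goods: 238.76 + 148.81 = 387.57
Services: -19.71 + 40.16 + 16.33 + 28.20 = 64.98
Primary income: 48.63 + 39.99 - 32.54 = 56.08
Secondary income: 10.24 + 20.18 = 30.42
Current account = 387.57 + 64.98 + 56.08 + 30.42 = 539.05
(Excluded from the current account — capital account: sale of embassy land to a foreign government 7.03; financial account: sale of domestic government bonds to non-residents 63.32, domestic pension funds' purchases of foreign equities 99.48, foreign purchases of equities on the domestic stock exchange 79.72, foreign purchases of domestic corporate bonds 109.47, inward foreign direct investment in the manufacturing sector 72.15.)

539.05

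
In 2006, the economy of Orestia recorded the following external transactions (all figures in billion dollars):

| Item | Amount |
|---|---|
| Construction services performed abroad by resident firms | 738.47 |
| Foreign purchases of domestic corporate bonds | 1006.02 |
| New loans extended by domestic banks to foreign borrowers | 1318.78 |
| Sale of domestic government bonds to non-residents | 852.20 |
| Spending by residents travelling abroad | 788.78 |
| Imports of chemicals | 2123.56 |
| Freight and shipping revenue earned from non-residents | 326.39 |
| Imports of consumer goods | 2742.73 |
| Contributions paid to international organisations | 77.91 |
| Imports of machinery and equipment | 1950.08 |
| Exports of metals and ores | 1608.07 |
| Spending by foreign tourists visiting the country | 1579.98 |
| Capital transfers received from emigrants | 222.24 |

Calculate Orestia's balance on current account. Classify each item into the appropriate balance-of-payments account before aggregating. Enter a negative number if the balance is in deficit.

Goods: 1608.07 - 2123.56 - 2742.73 - 1950.08 = -5208.30
Services: 1579.98 + 326.39 - 788.78 + 738.47 = 1856.06
Secondary income: -77.91
Current account = (-5208.30) + 1856.06 + (-77.91) = -3430.15
(Excluded from the current account — financial account: foreign purchases of domestic corporate bonds 1006.02, new loans extended by domestic banks to foreign borrowers 1318.78, sale of domestic government bonds to non-residents 852.20; capital account: capital transfers received from emigrants 222.24.)

-3430.15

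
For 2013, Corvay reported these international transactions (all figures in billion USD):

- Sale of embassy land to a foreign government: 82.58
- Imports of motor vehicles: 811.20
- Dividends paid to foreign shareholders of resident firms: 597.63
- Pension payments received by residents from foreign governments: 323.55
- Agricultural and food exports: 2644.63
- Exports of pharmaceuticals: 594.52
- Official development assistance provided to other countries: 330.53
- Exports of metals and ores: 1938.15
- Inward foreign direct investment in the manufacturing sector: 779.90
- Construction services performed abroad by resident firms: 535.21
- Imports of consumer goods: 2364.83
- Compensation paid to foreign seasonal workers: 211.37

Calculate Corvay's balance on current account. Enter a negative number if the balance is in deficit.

Goods: -811.20 + 2644.63 + 594.52 - 2364.83 + 1938.15 = 2001.27
Services: 535.21
Primary income: -597.63 - 211.37 = -809.00
Secondary income: 323.55 - 330.53 = -6.98
Current account = 2001.27 + 535.21 + (-809.00) + (-6.98) = 1720.50
(Excluded from the current account — capital account: sale of embassy land to a foreign government 82.58; financial account: inward foreign direct investment in the manufacturing sector 779.90.)

1720.50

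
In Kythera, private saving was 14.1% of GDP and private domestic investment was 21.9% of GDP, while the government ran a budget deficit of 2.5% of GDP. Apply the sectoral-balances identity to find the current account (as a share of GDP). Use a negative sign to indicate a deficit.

By the sectoral-balances identity, CA = (S_private - I) + (T - G).
Private balance = 14.1 - 21.9 = -7.8
Government balance (T - G) = -2.5
CA = -7.8 + (-2.5) = -10.3

-10.3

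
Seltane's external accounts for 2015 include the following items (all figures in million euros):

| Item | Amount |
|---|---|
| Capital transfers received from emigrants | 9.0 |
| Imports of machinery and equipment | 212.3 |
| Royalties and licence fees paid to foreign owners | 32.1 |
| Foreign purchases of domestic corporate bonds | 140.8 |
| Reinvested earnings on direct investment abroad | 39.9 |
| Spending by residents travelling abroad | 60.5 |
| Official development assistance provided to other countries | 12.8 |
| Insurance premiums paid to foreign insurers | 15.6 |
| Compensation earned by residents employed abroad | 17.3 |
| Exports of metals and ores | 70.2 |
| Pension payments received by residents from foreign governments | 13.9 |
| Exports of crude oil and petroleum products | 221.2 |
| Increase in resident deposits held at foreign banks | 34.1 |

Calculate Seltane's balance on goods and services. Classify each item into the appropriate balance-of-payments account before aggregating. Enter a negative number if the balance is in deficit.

-29.1

Goods: 70.2 - 212.3 + 221.2 = 79.1
Services: -60.5 - 15.6 - 32.1 = -108.2
Trade balance = 79.1 + (-108.2) = -29.1
(Excluded from the trade balance — capital account: capital transfers received from emigrants 9.0; financial account: foreign purchases of domestic corporate bonds 140.8, increase in resident deposits held at foreign banks 34.1; primary income: reinvested earnings on direct investment abroad 39.9, compensation earned by residents employed abroad 17.3; secondary income: official development assistance provided to other countries 12.8, pension payments received by residents from foreign governments 13.9.)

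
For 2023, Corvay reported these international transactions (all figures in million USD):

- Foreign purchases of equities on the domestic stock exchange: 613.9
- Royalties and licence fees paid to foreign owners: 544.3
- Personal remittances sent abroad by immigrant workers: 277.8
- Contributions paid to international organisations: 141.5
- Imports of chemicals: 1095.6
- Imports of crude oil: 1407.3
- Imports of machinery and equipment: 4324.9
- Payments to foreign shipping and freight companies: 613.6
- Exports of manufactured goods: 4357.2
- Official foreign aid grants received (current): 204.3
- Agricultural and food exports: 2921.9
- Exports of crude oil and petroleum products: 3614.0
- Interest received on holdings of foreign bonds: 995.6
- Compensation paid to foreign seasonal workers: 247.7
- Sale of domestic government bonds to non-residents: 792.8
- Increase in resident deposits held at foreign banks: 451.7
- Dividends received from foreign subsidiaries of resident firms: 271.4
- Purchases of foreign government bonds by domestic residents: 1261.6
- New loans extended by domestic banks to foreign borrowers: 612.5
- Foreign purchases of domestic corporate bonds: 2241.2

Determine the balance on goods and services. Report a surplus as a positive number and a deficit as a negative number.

2907.4

Goods: 2921.9 + 3614.0 - 4324.9 - 1095.6 + 4357.2 - 1407.3 = 4065.3
Services: -613.6 - 544.3 = -1157.9
Trade balance = 4065.3 + (-1157.9) = 2907.4
(Excluded from the trade balance — financial account: foreign purchases of equities on the domestic stock exchange 613.9, sale of domestic government bonds to non-residents 792.8, increase in resident deposits held at foreign banks 451.7, purchases of foreign government bonds by domestic residents 1261.6, new loans extended by domestic banks to foreign borrowers 612.5, foreign purchases of domestic corporate bonds 2241.2; secondary income: personal remittances sent abroad by immigrant workers 277.8, contributions paid to international organisations 141.5, official foreign aid grants received (current) 204.3; primary income: interest received on holdings of foreign bonds 995.6, compensation paid to foreign seasonal workers 247.7, dividends received from foreign subsidiaries of resident firms 271.4.)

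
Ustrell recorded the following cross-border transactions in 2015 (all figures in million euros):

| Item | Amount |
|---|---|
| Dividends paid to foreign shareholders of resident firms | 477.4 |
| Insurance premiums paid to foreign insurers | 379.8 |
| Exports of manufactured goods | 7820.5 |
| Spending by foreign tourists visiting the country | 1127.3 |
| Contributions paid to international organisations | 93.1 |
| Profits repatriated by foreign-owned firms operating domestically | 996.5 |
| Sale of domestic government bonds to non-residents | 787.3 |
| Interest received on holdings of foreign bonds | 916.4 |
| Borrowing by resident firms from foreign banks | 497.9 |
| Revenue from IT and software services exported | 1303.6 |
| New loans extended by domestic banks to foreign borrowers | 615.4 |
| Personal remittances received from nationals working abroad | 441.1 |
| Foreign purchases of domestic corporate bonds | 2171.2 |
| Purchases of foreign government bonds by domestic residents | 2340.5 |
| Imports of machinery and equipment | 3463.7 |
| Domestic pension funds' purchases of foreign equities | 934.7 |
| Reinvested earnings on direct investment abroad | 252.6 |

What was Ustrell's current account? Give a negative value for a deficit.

6451.0

Goods: 7820.5 - 3463.7 = 4356.8
Services: 1127.3 - 379.8 + 1303.6 = 2051.1
Primary income: -477.4 + 252.6 + 916.4 - 996.5 = -304.9
Secondary income: -93.1 + 441.1 = 348.0
Current account = 4356.8 + 2051.1 + (-304.9) + 348.0 = 6451.0
(Excluded from the current account — financial account: sale of domestic government bonds to non-residents 787.3, borrowing by resident firms from foreign banks 497.9, new loans extended by domestic banks to foreign borrowers 615.4, foreign purchases of domestic corporate bonds 2171.2, purchases of foreign government bonds by domestic residents 2340.5, domestic pension funds' purchases of foreign equities 934.7.)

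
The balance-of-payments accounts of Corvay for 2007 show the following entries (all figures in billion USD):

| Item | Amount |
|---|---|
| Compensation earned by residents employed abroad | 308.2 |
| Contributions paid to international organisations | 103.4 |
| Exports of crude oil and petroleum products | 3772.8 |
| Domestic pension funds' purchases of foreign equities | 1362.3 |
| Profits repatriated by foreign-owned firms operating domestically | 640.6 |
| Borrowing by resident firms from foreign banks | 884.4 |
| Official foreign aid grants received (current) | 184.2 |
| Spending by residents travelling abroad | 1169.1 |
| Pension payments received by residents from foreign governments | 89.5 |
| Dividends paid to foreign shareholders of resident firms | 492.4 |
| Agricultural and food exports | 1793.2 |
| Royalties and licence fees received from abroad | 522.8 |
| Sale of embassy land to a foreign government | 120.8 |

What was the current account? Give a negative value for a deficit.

4265.2

Goods: 1793.2 + 3772.8 = 5566.0
Services: -1169.1 + 522.8 = -646.3
Primary income: -640.6 - 492.4 + 308.2 = -824.8
Secondary income: 89.5 - 103.4 + 184.2 = 170.3
Current account = 5566.0 + (-646.3) + (-824.8) + 170.3 = 4265.2
(Excluded from the current account — financial account: domestic pension funds' purchases of foreign equities 1362.3, borrowing by resident firms from foreign banks 884.4; capital account: sale of embassy land to a foreign government 120.8.)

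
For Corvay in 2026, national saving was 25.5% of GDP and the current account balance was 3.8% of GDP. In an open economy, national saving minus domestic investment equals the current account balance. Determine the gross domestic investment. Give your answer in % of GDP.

I = S - CA = 25.5 - 3.8 = 21.7

21.7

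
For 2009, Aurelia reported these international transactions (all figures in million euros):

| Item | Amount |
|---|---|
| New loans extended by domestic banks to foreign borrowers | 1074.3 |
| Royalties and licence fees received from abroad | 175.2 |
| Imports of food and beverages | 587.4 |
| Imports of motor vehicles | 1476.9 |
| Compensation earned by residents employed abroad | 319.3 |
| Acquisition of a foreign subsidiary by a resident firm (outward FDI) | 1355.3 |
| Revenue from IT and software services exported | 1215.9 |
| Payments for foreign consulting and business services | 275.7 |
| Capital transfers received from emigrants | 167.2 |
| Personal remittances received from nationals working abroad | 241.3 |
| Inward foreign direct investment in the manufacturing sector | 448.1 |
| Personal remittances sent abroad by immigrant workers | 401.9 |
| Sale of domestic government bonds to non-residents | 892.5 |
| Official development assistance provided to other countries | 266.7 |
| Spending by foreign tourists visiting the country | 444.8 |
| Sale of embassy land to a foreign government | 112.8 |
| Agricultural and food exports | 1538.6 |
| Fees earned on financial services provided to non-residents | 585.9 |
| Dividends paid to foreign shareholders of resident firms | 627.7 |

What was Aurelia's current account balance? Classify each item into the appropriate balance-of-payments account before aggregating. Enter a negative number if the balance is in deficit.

884.7

Goods: 1538.6 - 1476.9 - 587.4 = -525.7
Services: 175.2 + 444.8 + 1215.9 + 585.9 - 275.7 = 2146.1
Primary income: -627.7 + 319.3 = -308.4
Secondary income: -401.9 + 241.3 - 266.7 = -427.3
Current account = (-525.7) + 2146.1 + (-308.4) + (-427.3) = 884.7
(Excluded from the current account — financial account: new loans extended by domestic banks to foreign borrowers 1074.3, acquisition of a foreign subsidiary by a resident firm (outward FDI) 1355.3, inward foreign direct investment in the manufacturing sector 448.1, sale of domestic government bonds to non-residents 892.5; capital account: capital transfers received from emigrants 167.2, sale of embassy land to a foreign government 112.8.)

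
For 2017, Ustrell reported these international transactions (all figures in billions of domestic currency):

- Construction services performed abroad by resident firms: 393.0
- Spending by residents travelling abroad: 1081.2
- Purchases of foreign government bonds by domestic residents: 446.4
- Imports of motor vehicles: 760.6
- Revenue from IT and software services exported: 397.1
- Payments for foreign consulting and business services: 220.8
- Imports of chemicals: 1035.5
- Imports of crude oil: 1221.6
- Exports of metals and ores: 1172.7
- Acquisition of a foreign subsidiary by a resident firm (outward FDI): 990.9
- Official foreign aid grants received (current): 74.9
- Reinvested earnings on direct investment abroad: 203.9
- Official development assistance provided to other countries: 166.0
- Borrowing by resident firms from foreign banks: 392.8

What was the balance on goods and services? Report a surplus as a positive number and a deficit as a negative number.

Goods: -760.6 - 1035.5 - 1221.6 + 1172.7 = -1845.0
Services: -1081.2 + 393.0 + 397.1 - 220.8 = -511.9
Trade balance = -1845.0 + (-511.9) = -2356.9
(Excluded from the trade balance — financial account: purchases of foreign government bonds by domestic residents 446.4, acquisition of a foreign subsidiary by a resident firm (outward FDI) 990.9, borrowing by resident firms from foreign banks 392.8; secondary income: official foreign aid grants received (current) 74.9, official development assistance provided to other countries 166.0; primary income: reinvested earnings on direct investment abroad 203.9.)

-2356.9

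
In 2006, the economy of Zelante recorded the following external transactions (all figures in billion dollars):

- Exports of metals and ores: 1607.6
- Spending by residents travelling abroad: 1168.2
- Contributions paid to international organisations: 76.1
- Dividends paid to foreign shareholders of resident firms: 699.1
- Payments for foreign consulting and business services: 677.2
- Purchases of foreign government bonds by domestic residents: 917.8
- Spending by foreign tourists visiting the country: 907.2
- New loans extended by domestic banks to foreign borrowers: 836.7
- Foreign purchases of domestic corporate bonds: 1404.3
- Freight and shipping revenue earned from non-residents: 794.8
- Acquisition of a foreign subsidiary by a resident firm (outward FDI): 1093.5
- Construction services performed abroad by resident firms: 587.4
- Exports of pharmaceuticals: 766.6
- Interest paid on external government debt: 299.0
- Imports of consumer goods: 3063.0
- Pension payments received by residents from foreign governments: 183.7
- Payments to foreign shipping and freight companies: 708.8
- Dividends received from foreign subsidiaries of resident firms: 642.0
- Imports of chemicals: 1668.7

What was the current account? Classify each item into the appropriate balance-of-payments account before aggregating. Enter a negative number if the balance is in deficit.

-2870.8

Goods: 766.6 - 1668.7 + 1607.6 - 3063.0 = -2357.5
Services: 794.8 + 587.4 - 1168.2 - 708.8 + 907.2 - 677.2 = -264.8
Primary income: 642.0 - 699.1 - 299.0 = -356.1
Secondary income: -76.1 + 183.7 = 107.6
Current account = (-2357.5) + (-264.8) + (-356.1) + 107.6 = -2870.8
(Excluded from the current account — financial account: purchases of foreign government bonds by domestic residents 917.8, new loans extended by domestic banks to foreign borrowers 836.7, foreign purchases of domestic corporate bonds 1404.3, acquisition of a foreign subsidiary by a resident firm (outward FDI) 1093.5.)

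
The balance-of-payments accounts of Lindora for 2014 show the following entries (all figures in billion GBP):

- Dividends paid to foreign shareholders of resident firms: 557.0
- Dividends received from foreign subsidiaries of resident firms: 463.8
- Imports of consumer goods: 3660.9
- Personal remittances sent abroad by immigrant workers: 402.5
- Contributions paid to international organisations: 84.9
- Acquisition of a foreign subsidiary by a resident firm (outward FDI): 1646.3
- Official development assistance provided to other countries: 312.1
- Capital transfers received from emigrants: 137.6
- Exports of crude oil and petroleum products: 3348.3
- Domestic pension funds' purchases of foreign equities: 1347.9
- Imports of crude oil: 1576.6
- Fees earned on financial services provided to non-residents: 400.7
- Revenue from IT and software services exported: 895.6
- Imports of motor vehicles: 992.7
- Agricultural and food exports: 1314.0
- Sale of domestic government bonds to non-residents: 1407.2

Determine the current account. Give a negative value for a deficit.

-1164.3

Goods: 3348.3 - 1576.6 + 1314.0 - 992.7 - 3660.9 = -1567.9
Services: 400.7 + 895.6 = 1296.3
Primary income: -557.0 + 463.8 = -93.2
Secondary income: -84.9 - 402.5 - 312.1 = -799.5
Current account = (-1567.9) + 1296.3 + (-93.2) + (-799.5) = -1164.3
(Excluded from the current account — financial account: acquisition of a foreign subsidiary by a resident firm (outward FDI) 1646.3, domestic pension funds' purchases of foreign equities 1347.9, sale of domestic government bonds to non-residents 1407.2; capital account: capital transfers received from emigrants 137.6.)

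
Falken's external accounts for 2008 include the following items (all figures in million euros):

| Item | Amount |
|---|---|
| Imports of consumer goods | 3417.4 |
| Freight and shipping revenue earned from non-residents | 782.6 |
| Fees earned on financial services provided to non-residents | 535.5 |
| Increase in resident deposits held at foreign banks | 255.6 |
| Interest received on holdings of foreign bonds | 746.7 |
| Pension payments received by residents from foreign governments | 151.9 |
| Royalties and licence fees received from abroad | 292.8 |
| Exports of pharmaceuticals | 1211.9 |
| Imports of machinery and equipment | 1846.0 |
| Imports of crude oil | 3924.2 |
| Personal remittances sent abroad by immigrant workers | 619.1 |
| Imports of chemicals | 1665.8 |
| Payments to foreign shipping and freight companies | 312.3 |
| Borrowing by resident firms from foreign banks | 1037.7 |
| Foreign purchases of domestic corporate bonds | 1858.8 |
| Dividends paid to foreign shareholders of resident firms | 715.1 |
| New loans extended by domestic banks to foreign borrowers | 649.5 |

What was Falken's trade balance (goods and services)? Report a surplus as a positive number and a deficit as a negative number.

Goods: -3417.4 - 1846.0 - 3924.2 - 1665.8 + 1211.9 = -9641.5
Services: 535.5 + 292.8 - 312.3 + 782.6 = 1298.6
Trade balance = -9641.5 + 1298.6 = -8342.9
(Excluded from the trade balance — financial account: increase in resident deposits held at foreign banks 255.6, borrowing by resident firms from foreign banks 1037.7, foreign purchases of domestic corporate bonds 1858.8, new loans extended by domestic banks to foreign borrowers 649.5; primary income: interest received on holdings of foreign bonds 746.7, dividends paid to foreign shareholders of resident firms 715.1; secondary income: pension payments received by residents from foreign governments 151.9, personal remittances sent abroad by immigrant workers 619.1.)

-8342.9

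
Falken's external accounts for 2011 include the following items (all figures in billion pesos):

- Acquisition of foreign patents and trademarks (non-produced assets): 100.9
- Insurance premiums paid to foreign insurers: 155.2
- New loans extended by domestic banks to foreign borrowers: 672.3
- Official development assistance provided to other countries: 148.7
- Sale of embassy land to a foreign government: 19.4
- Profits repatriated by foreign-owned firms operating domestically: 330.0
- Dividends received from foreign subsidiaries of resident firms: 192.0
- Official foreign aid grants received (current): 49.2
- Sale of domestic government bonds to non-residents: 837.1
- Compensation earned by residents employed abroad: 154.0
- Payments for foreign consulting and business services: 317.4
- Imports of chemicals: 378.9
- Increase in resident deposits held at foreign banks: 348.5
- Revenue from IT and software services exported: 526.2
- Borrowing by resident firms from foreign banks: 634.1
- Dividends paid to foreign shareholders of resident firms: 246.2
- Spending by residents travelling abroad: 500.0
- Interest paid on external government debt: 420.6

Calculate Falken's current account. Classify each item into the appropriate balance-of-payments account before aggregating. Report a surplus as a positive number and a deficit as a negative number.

-1575.6

Goods: -378.9
Services: -317.4 - 155.2 - 500.0 + 526.2 = -446.4
Primary income: -246.2 + 192.0 + 154.0 - 330.0 - 420.6 = -650.8
Secondary income: -148.7 + 49.2 = -99.5
Current account = (-378.9) + (-446.4) + (-650.8) + (-99.5) = -1575.6
(Excluded from the current account — capital account: acquisition of foreign patents and trademarks (non-produced assets) 100.9, sale of embassy land to a foreign government 19.4; financial account: new loans extended by domestic banks to foreign borrowers 672.3, sale of domestic government bonds to non-residents 837.1, increase in resident deposits held at foreign banks 348.5, borrowing by resident firms from foreign banks 634.1.)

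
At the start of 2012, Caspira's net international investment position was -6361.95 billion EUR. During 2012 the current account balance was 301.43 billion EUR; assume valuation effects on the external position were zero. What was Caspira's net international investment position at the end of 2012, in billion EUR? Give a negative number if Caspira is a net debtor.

-6060.52

With no valuation effects, change in NIIP = current account = 301.43
End-of-year NIIP = -6361.95 + 301.43 = -6060.52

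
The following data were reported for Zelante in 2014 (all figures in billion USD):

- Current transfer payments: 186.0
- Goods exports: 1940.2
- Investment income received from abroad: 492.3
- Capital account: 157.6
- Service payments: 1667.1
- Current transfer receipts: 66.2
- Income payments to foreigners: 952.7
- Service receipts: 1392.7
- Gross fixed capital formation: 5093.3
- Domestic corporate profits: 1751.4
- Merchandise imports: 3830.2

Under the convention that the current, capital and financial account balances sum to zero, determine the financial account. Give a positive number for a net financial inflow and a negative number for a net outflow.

2587.0

Goods balance = 1940.2 - 3830.2 = -1890.0
Services balance = 1392.7 - 1667.1 = -274.4
Trade balance (goods + services) = -1890.0 + (-274.4) = -2164.4
Net primary income = 492.3 - 952.7 = -460.4
Net secondary income = 66.2 - 186.0 = -119.8
Current account = -2164.4 + (-460.4) + (-119.8) = -2744.6
Financial account = -(-2744.6 + 157.6) = 2587.0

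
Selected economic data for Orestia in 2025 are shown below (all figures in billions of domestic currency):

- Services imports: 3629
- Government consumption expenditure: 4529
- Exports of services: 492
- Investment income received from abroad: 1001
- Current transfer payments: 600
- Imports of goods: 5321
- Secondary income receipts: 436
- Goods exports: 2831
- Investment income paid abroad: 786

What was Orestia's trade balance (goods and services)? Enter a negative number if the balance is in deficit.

Goods balance = 2831 - 5321 = -2490
Services balance = 492 - 3629 = -3137
Trade balance (goods + services) = -2490 + (-3137) = -5627

-5627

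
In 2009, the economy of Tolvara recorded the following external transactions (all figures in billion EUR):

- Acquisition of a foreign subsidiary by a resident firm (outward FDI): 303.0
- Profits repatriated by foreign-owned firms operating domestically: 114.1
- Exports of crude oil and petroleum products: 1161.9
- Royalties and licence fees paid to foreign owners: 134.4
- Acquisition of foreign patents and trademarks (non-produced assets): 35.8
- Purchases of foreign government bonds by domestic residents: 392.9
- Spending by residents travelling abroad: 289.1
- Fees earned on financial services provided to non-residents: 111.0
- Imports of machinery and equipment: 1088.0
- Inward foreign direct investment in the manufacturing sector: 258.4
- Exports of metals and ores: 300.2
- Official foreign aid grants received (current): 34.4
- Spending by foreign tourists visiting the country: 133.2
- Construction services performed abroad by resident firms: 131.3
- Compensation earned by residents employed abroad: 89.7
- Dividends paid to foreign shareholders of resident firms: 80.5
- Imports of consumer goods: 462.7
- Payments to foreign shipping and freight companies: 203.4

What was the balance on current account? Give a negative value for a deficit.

Goods: -1088.0 + 300.2 + 1161.9 - 462.7 = -88.6
Services: 111.0 - 289.1 + 133.2 - 203.4 - 134.4 + 131.3 = -251.4
Primary income: -80.5 + 89.7 - 114.1 = -104.9
Secondary income: 34.4
Current account = (-88.6) + (-251.4) + (-104.9) + 34.4 = -410.5
(Excluded from the current account — financial account: acquisition of a foreign subsidiary by a resident firm (outward FDI) 303.0, purchases of foreign government bonds by domestic residents 392.9, inward foreign direct investment in the manufacturing sector 258.4; capital account: acquisition of foreign patents and trademarks (non-produced assets) 35.8.)

-410.5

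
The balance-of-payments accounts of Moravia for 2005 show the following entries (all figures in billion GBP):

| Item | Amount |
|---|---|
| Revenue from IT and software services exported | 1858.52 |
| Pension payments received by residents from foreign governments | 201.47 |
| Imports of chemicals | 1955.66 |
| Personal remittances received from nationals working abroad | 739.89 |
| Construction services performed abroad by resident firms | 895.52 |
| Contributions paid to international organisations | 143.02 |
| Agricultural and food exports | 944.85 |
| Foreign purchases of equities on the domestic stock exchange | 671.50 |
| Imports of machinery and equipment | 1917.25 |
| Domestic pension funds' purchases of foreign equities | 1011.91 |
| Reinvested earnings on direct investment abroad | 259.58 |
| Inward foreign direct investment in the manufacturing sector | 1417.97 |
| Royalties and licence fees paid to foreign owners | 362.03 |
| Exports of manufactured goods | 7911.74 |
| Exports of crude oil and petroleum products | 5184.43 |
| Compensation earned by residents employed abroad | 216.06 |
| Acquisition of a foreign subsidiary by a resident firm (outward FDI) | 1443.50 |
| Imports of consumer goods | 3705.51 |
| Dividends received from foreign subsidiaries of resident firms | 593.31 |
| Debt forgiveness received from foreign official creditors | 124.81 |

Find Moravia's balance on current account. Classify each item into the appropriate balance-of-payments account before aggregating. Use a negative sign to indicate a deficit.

Goods: -1955.66 - 3705.51 + 944.85 + 7911.74 - 1917.25 + 5184.43 = 6462.60
Services: 895.52 + 1858.52 - 362.03 = 2392.01
Primary income: 593.31 + 259.58 + 216.06 = 1068.95
Secondary income: 739.89 + 201.47 - 143.02 = 798.34
Current account = 6462.60 + 2392.01 + 1068.95 + 798.34 = 10721.90
(Excluded from the current account — financial account: foreign purchases of equities on the domestic stock exchange 671.50, domestic pension funds' purchases of foreign equities 1011.91, inward foreign direct investment in the manufacturing sector 1417.97, acquisition of a foreign subsidiary by a resident firm (outward FDI) 1443.50; capital account: debt forgiveness received from foreign official creditors 124.81.)

10721.90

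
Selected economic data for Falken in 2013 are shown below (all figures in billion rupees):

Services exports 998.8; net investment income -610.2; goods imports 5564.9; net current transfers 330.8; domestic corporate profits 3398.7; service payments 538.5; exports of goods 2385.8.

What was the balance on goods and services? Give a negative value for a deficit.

Goods balance = 2385.8 - 5564.9 = -3179.1
Services balance = 998.8 - 538.5 = 460.3
Trade balance (goods + services) = -3179.1 + 460.3 = -2718.8

-2718.8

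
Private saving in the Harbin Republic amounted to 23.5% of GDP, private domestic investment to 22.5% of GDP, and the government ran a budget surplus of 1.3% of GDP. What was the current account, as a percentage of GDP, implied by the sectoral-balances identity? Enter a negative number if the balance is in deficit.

2.3

By the sectoral-balances identity, CA = (S_private - I) + (T - G).
Private balance = 23.5 - 22.5 = 1.0
Government balance (T - G) = 1.3
CA = 1.0 + 1.3 = 2.3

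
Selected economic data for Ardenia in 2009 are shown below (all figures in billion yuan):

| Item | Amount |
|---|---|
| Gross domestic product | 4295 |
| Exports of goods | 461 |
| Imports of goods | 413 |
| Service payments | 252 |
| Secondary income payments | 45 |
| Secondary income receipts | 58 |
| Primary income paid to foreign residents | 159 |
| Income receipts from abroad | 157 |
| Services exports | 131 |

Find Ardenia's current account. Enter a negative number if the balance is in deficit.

Goods balance = 461 - 413 = 48
Services balance = 131 - 252 = -121
Trade balance (goods + services) = 48 + (-121) = -73
Net primary income = 157 - 159 = -2
Net secondary income = 58 - 45 = 13
Current account = -73 + (-2) + 13 = -62

-62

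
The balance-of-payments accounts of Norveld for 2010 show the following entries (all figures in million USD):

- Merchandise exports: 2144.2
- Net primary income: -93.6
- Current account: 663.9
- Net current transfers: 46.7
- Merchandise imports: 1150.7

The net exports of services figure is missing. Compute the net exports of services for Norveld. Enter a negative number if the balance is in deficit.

Current account = goods balance + services balance + net primary income + net secondary income
Sum of the known components = 946.6
Net exports of services = CA - (known components) = 663.9 - 946.6 = -282.7

-282.7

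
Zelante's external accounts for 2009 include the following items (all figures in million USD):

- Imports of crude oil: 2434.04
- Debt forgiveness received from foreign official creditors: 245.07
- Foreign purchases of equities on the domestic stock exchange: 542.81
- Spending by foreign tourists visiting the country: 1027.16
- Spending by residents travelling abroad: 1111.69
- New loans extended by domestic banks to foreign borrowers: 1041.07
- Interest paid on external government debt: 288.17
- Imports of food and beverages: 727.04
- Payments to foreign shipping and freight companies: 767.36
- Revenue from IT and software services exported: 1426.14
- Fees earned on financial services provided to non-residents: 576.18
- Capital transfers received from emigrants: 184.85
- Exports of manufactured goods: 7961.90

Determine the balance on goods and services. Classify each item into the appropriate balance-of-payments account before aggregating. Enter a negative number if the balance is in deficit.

5951.25

Goods: -727.04 + 7961.90 - 2434.04 = 4800.82
Services: 576.18 + 1426.14 - 767.36 - 1111.69 + 1027.16 = 1150.43
Trade balance = 4800.82 + 1150.43 = 5951.25
(Excluded from the trade balance — capital account: debt forgiveness received from foreign official creditors 245.07, capital transfers received from emigrants 184.85; financial account: foreign purchases of equities on the domestic stock exchange 542.81, new loans extended by domestic banks to foreign borrowers 1041.07; primary income: interest paid on external government debt 288.17.)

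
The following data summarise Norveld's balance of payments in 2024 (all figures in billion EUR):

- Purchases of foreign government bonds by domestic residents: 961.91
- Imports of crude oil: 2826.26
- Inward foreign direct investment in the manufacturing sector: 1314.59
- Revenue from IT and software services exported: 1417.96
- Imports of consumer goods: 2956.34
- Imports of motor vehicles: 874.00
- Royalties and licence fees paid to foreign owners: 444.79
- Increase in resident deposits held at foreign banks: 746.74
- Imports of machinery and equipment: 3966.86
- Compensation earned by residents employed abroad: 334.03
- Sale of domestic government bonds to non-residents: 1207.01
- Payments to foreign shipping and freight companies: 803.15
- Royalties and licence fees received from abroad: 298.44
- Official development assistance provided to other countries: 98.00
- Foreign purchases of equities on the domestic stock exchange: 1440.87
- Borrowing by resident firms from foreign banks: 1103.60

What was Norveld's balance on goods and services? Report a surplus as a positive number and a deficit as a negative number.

-10155.00

Goods: -2956.34 - 2826.26 - 3966.86 - 874.00 = -10623.46
Services: 298.44 - 444.79 - 803.15 + 1417.96 = 468.46
Trade balance = -10623.46 + 468.46 = -10155.00
(Excluded from the trade balance — financial account: purchases of foreign government bonds by domestic residents 961.91, inward foreign direct investment in the manufacturing sector 1314.59, increase in resident deposits held at foreign banks 746.74, sale of domestic government bonds to non-residents 1207.01, foreign purchases of equities on the domestic stock exchange 1440.87, borrowing by resident firms from foreign banks 1103.60; primary income: compensation earned by residents employed abroad 334.03; secondary income: official development assistance provided to other countries 98.00.)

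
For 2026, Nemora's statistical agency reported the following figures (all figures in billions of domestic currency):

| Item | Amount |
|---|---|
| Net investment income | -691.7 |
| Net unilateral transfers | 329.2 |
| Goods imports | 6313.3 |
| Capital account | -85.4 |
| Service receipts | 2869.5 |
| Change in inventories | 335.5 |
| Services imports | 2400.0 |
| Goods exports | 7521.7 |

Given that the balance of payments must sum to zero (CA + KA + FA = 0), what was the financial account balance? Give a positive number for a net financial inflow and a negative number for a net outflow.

-1230.0

Goods balance = 7521.7 - 6313.3 = 1208.4
Services balance = 2869.5 - 2400.0 = 469.5
Trade balance (goods + services) = 1208.4 + 469.5 = 1677.9
Net primary income = -691.7
Net secondary income = 329.2
Current account = 1677.9 + (-691.7) + 329.2 = 1315.4
Financial account = -(1315.4 + (-85.4)) = -1230.0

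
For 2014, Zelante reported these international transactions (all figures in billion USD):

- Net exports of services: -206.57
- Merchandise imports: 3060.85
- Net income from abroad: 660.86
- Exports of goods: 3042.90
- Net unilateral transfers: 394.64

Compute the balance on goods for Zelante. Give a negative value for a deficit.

-17.95

Goods balance = 3042.90 - 3060.85 = -17.95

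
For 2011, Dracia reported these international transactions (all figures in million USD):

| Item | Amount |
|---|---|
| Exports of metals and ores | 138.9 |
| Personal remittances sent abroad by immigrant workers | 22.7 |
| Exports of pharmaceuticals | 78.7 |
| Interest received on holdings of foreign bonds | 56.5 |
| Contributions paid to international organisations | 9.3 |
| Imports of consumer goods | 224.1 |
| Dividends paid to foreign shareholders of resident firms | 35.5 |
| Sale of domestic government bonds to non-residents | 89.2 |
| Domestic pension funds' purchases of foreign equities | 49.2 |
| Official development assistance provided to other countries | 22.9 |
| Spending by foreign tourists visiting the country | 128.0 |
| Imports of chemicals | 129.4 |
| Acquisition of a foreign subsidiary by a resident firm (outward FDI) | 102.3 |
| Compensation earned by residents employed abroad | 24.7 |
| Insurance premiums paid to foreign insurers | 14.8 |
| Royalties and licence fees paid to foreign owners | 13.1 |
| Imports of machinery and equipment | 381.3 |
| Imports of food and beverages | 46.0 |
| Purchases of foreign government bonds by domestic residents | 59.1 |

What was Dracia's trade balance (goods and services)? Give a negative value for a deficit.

-463.1

Goods: -129.4 + 138.9 - 46.0 + 78.7 - 224.1 - 381.3 = -563.2
Services: 128.0 - 14.8 - 13.1 = 100.1
Trade balance = -563.2 + 100.1 = -463.1
(Excluded from the trade balance — secondary income: personal remittances sent abroad by immigrant workers 22.7, contributions paid to international organisations 9.3, official development assistance provided to other countries 22.9; primary income: interest received on holdings of foreign bonds 56.5, dividends paid to foreign shareholders of resident firms 35.5, compensation earned by residents employed abroad 24.7; financial account: sale of domestic government bonds to non-residents 89.2, domestic pension funds' purchases of foreign equities 49.2, acquisition of a foreign subsidiary by a resident firm (outward FDI) 102.3, purchases of foreign government bonds by domestic residents 59.1.)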